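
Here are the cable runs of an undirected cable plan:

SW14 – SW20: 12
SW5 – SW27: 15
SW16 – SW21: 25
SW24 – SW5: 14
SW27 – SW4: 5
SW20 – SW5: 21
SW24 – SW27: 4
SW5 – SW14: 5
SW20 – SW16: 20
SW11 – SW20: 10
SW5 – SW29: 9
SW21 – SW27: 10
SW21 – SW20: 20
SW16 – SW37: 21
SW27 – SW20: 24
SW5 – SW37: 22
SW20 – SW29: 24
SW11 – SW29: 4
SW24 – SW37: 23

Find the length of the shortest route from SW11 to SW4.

Enumerating some paths:
SW11 - SW29 - SW5 - SW24 - SW27 - SW4: 4+9+14+4+5 = 36
SW11 - SW20 - SW27 - SW4: 10+24+5 = 39
SW11 - SW29 - SW5 - SW27 - SW4: 4+9+15+5 = 33
SW11 - SW20 - SW21 - SW27 - SW4: 10+20+10+5 = 45
Cheapest is SW11 - SW29 - SW5 - SW27 - SW4 at 33.

33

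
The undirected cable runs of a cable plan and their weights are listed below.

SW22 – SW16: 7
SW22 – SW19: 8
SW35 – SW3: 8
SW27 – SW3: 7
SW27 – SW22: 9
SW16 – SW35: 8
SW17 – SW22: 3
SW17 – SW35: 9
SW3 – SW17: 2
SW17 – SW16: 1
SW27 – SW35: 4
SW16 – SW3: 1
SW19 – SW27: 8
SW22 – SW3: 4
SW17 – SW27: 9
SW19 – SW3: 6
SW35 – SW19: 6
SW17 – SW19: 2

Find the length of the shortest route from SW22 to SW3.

4

Settle nodes by increasing distance from SW22:
SW22: 0
SW17: 3  (via SW22)
SW16: 4  (via SW17)
SW3: 4  (via SW22)
Shortest route: SW22 → SW3 = 4.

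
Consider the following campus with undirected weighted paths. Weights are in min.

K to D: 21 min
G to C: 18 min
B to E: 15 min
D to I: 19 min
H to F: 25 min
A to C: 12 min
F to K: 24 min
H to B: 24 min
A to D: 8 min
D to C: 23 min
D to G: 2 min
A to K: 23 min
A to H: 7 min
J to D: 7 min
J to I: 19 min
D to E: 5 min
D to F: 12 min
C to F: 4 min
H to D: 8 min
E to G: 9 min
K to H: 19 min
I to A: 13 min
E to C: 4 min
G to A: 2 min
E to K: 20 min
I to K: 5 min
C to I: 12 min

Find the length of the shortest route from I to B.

Running Dijkstra from I:
I: 0
K: 5  (via I)
C: 12  (via I)
A: 13  (via I)
G: 15  (via A)
E: 16  (via C)
F: 16  (via C)
D: 17  (via G)
J: 19  (via I)
H: 20  (via A)
B: 31  (via E)
Shortest route: I → C → E → B = 31 min.

31 min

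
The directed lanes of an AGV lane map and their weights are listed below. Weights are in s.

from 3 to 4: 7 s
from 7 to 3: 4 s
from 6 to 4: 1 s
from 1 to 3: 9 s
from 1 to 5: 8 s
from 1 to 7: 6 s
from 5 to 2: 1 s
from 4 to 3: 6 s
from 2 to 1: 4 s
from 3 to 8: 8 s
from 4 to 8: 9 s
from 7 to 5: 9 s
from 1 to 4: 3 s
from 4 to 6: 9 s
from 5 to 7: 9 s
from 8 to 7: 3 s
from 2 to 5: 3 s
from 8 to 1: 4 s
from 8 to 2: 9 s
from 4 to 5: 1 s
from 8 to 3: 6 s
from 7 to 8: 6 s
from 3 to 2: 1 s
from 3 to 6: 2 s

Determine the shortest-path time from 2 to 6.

15 s

Enumerating some paths:
2–1–7–3–6: 4+6+4+2 = 16
2–1–4–6: 4+3+9 = 16
2–1–3–6: 4+9+2 = 15
2–5–7–3–6: 3+9+4+2 = 18
Cheapest is 2–1–3–6 at 15 s.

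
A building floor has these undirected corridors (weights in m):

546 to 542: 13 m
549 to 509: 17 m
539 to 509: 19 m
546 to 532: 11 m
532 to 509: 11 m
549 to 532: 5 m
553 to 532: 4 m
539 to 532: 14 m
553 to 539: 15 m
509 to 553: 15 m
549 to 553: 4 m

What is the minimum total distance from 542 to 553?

Shortest distances from 542:
542: 0
546: 13  (via 542)
532: 24  (via 546)
553: 28  (via 532)
Shortest route: 542 → 546 → 532 → 553 = 28 m.

28 m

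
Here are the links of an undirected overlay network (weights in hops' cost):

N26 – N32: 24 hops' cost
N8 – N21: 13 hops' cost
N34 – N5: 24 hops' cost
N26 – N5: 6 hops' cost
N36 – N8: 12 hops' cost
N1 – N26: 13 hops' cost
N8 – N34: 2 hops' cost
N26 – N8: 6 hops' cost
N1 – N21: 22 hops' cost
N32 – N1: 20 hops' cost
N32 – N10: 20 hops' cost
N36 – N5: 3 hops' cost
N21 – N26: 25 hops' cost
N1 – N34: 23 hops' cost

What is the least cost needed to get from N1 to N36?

22 hops' cost

Compare a few routes:
N1 - N26 - N8 - N36: 13+6+12 = 31
N1 - N26 - N5 - N36: 13+6+3 = 22
N1 - N34 - N8 - N36: 23+2+12 = 37
The minimum is 22 hops' cost via N1 - N26 - N5 - N36.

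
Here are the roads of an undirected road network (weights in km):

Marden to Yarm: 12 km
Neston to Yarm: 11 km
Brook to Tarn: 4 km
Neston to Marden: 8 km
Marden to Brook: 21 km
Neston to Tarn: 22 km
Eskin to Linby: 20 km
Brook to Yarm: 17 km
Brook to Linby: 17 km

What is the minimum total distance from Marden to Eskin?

58 km

Candidate routes:
Marden - Brook - Linby - Eskin: 21+17+20 = 58
Marden - Yarm - Brook - Linby - Eskin: 12+17+17+20 = 66
Cheapest is Marden - Brook - Linby - Eskin at 58 km.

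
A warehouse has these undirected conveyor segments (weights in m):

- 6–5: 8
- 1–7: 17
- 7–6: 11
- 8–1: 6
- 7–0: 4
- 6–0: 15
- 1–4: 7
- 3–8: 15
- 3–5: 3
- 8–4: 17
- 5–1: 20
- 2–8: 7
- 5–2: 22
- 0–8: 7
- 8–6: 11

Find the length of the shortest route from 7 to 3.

Settle nodes by increasing distance from 7:
7: 0
0: 4  (via 7)
6: 11  (via 7)
8: 11  (via 0)
1: 17  (via 7)
2: 18  (via 8)
5: 19  (via 6)
3: 22  (via 5)
Shortest route: 7–6–5–3 = 22 m.

22 m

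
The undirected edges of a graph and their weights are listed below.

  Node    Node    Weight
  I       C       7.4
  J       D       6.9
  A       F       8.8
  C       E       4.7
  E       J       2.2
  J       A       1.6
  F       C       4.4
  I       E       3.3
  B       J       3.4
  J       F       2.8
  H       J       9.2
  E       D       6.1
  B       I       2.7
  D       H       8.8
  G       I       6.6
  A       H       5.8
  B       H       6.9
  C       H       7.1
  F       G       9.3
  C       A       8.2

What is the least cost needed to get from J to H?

Settle nodes by increasing distance from J:
J: 0
A: 1.6  (via J)
E: 2.2  (via J)
F: 2.8  (via J)
B: 3.4  (via J)
I: 5.5  (via E)
C: 6.9  (via E)
D: 6.9  (via J)
H: 7.4  (via A)
Shortest route: J → A → H = 7.4.

7.4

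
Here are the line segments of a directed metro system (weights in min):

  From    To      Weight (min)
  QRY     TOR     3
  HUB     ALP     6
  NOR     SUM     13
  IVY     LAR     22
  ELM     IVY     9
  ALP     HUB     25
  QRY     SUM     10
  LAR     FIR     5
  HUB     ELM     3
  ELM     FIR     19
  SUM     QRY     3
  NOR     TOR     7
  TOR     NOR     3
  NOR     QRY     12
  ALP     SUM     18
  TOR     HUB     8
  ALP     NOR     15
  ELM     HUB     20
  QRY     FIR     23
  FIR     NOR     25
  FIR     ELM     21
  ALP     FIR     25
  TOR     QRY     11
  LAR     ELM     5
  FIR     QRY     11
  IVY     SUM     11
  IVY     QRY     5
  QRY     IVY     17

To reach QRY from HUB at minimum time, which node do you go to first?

ELM

Enumerating some paths:
HUB–ELM–IVY–QRY: 3+9+5 = 17
HUB–ELM–FIR–QRY: 3+19+11 = 33
HUB–ALP–SUM–QRY: 6+18+3 = 27
HUB–ELM–IVY–SUM–QRY: 3+9+11+3 = 26
The minimum is 17 min via HUB–ELM–IVY–QRY.
So from HUB the first move is to ELM.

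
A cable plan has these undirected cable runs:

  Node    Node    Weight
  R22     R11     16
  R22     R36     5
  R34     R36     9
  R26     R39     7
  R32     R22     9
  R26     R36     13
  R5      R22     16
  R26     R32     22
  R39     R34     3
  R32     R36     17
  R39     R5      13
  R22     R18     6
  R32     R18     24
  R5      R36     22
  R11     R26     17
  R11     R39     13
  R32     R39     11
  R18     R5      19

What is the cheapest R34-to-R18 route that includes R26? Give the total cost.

Best R34 to R26: R34–R39–R26 costing 10
Shortest R26→R18: R26–R36–R22–R18 = 24
Total via R26: 10 + 24 = 34.

34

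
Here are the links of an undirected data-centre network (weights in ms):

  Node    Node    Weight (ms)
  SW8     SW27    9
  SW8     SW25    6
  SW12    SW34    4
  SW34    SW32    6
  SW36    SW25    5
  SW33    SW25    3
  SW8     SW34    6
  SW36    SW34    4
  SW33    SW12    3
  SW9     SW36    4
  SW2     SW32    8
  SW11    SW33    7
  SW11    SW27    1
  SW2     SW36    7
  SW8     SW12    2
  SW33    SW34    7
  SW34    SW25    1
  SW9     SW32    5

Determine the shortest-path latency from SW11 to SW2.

22 ms

Shortest distances from SW11:
SW11: 0
SW27: 1  (via SW11)
SW33: 7  (via SW11)
SW25: 10  (via SW33)
SW8: 10  (via SW27)
SW12: 10  (via SW33)
SW34: 11  (via SW25)
SW36: 15  (via SW25)
SW32: 17  (via SW34)
SW9: 19  (via SW36)
SW2: 22  (via SW36)
Shortest route: SW11–SW33–SW25–SW36–SW2 = 22 ms.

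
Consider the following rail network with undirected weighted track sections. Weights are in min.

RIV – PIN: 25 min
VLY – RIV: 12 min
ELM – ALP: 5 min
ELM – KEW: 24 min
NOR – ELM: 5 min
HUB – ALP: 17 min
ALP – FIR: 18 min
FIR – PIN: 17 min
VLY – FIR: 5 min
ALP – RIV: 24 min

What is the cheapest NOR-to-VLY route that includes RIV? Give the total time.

Best NOR to RIV: NOR–ELM–ALP–RIV costing 34
Best RIV to VLY: RIV–VLY costing 12
Total via RIV: 34 + 12 = 46 min.

46 min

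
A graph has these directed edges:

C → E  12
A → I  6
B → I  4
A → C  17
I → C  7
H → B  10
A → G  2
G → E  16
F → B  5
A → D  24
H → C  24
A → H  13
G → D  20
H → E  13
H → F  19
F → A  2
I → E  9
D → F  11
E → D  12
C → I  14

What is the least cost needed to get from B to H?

51

Running Dijkstra from B:
B: 0
I: 4  (via B)
C: 11  (via I)
E: 13  (via I)
D: 25  (via E)
F: 36  (via D)
A: 38  (via F)
G: 40  (via A)
H: 51  (via A)
Shortest route: B → I → E → D → F → A → H = 51.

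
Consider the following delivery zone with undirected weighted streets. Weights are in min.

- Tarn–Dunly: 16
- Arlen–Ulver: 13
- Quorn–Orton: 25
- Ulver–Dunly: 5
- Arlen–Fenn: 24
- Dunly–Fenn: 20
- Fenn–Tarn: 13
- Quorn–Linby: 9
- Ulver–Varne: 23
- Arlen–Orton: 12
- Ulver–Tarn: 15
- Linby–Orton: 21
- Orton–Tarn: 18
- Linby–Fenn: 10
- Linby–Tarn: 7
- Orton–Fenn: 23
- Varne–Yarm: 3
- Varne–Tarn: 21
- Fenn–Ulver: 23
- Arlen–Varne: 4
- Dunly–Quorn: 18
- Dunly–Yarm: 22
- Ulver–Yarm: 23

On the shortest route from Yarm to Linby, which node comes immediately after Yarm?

Varne

Compare a few routes:
Yarm–Varne–Arlen–Fenn–Linby: 3+4+24+10 = 41
Yarm–Varne–Arlen–Ulver–Tarn–Linby: 3+4+13+15+7 = 42
Yarm–Varne–Tarn–Linby: 3+21+7 = 31
Yarm–Varne–Arlen–Orton–Linby: 3+4+12+21 = 40
The minimum is 31 min via Yarm–Varne–Tarn–Linby.
So from Yarm the first move is to Varne.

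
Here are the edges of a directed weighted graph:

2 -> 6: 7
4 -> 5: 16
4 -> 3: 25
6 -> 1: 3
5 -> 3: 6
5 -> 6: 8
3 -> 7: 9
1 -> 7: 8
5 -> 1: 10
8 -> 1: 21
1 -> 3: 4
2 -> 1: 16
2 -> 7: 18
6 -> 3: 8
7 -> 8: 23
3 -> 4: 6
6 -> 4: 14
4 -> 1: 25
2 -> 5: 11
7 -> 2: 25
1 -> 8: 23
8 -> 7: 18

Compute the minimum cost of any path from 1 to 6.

34

Compare a few routes:
1 - 7 - 2 - 6: 8+25+7 = 40
1 - 3 - 4 - 5 - 6: 4+6+16+8 = 34
Cheapest is 1 - 3 - 4 - 5 - 6 at 34.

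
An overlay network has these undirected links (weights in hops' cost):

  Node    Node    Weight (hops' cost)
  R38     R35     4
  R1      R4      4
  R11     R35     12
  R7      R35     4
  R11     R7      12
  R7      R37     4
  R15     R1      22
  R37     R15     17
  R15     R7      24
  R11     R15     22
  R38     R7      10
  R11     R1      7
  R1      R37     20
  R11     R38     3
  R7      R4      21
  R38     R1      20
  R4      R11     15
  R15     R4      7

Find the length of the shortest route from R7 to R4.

Enumerating some paths:
R7 - R4: 21 = 21
R7 - R35 - R38 - R11 - R1 - R4: 4+4+3+7+4 = 22
R7 - R11 - R1 - R4: 12+7+4 = 23
The minimum is 21 hops' cost via R7 - R4.

21 hops' cost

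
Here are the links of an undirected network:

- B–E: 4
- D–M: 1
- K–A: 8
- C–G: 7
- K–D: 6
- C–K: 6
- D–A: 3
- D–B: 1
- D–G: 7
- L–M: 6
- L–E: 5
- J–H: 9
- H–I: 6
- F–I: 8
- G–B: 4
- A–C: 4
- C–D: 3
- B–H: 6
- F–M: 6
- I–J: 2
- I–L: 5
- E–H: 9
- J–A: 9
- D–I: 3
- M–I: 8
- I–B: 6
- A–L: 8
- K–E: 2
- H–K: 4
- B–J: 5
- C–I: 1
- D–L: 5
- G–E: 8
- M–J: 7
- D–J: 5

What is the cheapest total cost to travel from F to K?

Shortest distances from F:
F: 0
M: 6  (via F)
D: 7  (via M)
B: 8  (via D)
I: 8  (via F)
C: 9  (via I)
A: 10  (via D)
J: 10  (via I)
E: 12  (via B)
G: 12  (via B)
L: 12  (via M)
K: 13  (via D)
Shortest route: F → M → D → K = 13.

13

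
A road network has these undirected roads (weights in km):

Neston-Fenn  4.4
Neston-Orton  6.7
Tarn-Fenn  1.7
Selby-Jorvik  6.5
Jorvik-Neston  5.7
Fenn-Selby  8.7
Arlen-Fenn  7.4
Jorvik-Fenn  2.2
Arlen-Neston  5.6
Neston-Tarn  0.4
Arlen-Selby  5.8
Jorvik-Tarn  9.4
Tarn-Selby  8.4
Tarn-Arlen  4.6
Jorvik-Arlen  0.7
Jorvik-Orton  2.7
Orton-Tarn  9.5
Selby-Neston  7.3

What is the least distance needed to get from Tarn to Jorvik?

Settle nodes by increasing distance from Tarn:
Tarn: 0
Neston: 0.4  (via Tarn)
Fenn: 1.7  (via Tarn)
Jorvik: 3.9  (via Fenn)
Shortest route: Tarn–Fenn–Jorvik = 3.9 km.

3.9 km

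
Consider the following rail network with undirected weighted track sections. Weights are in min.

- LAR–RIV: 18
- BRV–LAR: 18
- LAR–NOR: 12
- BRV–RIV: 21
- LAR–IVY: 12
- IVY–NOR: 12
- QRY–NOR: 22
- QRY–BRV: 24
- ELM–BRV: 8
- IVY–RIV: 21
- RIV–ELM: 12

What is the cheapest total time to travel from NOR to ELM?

38 min

Shortest distances from NOR:
NOR: 0
LAR: 12  (via NOR)
IVY: 12  (via NOR)
QRY: 22  (via NOR)
BRV: 30  (via LAR)
RIV: 30  (via LAR)
ELM: 38  (via BRV)
Shortest route: NOR–LAR–BRV–ELM = 38 min.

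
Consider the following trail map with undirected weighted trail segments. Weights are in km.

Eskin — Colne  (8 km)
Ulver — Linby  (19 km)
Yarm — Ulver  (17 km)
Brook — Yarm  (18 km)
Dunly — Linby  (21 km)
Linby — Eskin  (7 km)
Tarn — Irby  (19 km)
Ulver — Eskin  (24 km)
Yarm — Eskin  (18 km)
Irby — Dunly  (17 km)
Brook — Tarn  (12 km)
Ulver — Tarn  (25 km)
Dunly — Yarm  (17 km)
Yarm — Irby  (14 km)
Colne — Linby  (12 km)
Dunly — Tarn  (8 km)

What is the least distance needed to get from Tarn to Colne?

41 km

Compare a few routes:
Tarn–Dunly–Linby–Eskin–Colne: 8+21+7+8 = 44
Tarn–Dunly–Linby–Colne: 8+21+12 = 41
Tarn–Dunly–Yarm–Eskin–Colne: 8+17+18+8 = 51
The minimum is 41 km via Tarn–Dunly–Linby–Colne.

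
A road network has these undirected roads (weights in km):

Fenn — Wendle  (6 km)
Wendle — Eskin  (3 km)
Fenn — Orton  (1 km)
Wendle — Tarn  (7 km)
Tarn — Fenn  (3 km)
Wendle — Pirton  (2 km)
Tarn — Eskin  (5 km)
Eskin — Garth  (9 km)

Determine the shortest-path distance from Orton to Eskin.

Shortest distances from Orton:
Orton: 0
Fenn: 1  (via Orton)
Tarn: 4  (via Fenn)
Wendle: 7  (via Fenn)
Pirton: 9  (via Wendle)
Eskin: 9  (via Tarn)
Shortest route: Orton–Fenn–Tarn–Eskin = 9 km.

9 km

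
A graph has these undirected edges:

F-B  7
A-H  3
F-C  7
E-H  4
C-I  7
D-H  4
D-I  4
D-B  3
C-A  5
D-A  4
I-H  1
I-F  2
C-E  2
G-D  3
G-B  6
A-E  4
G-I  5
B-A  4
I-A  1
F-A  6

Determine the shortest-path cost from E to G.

Shortest distances from E:
E: 0
C: 2  (via E)
A: 4  (via E)
H: 4  (via E)
I: 5  (via A)
F: 7  (via I)
B: 8  (via A)
D: 8  (via A)
G: 10  (via I)
Shortest route: E–A–I–G = 10.

10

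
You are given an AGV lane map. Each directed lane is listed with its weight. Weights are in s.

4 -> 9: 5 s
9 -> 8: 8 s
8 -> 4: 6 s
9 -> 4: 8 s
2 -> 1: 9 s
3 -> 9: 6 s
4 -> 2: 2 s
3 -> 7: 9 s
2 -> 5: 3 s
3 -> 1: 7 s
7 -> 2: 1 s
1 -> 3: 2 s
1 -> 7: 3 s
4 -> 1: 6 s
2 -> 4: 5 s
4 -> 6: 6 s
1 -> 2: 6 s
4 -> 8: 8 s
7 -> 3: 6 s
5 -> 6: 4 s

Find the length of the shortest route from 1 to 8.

16 s

Candidate routes:
1 → 3 → 9 → 8: 2+6+8 = 16
1 → 2 → 4 → 8: 6+5+8 = 19
1 → 7 → 2 → 4 → 8: 3+1+5+8 = 17
Cheapest is 1 → 3 → 9 → 8 at 16 s.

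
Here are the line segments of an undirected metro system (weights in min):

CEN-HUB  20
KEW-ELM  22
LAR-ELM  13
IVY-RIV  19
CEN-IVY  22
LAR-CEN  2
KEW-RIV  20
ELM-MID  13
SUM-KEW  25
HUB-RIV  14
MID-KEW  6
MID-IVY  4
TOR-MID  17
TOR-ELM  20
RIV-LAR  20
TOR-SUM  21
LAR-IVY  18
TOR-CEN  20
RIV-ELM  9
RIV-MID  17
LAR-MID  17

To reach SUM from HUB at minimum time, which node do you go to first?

Candidate routes:
HUB - RIV - KEW - SUM: 14+20+25 = 59
HUB - CEN - TOR - SUM: 20+20+21 = 61
Cheapest is HUB - RIV - KEW - SUM at 59 min.
So from HUB the first move is to RIV.

RIV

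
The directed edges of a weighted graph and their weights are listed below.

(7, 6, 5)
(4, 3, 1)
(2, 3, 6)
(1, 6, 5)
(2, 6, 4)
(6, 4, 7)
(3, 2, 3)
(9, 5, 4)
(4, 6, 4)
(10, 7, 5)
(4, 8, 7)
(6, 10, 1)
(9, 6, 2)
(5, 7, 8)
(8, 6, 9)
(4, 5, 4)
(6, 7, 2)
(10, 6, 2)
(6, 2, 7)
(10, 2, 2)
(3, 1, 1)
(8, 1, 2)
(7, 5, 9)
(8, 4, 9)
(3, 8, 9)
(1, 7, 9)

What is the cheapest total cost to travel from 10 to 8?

16

Enumerating some paths:
10 → 6 → 4 → 8: 2+7+7 = 16
10 → 2 → 3 → 8: 2+6+9 = 17
10 → 6 → 4 → 3 → 8: 2+7+1+9 = 19
Cheapest is 10 → 6 → 4 → 8 at 16.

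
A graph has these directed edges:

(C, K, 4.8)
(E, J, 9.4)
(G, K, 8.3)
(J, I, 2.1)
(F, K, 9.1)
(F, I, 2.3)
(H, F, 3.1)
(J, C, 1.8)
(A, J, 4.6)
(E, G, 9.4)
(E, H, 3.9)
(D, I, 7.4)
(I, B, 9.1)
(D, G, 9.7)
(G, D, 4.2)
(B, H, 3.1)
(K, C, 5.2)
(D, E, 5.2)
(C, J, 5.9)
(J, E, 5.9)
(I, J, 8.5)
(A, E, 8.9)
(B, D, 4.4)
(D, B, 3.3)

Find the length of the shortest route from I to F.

Candidate routes:
I → J → E → G → D → B → H → F: 8.5+5.9+9.4+4.2+3.3+3.1+3.1 = 37.5
I → B → D → E → H → F: 9.1+4.4+5.2+3.9+3.1 = 25.7
I → B → H → F: 9.1+3.1+3.1 = 15.3
I → J → E → H → F: 8.5+5.9+3.9+3.1 = 21.4
The minimum is 15.3 via I → B → H → F.

15.3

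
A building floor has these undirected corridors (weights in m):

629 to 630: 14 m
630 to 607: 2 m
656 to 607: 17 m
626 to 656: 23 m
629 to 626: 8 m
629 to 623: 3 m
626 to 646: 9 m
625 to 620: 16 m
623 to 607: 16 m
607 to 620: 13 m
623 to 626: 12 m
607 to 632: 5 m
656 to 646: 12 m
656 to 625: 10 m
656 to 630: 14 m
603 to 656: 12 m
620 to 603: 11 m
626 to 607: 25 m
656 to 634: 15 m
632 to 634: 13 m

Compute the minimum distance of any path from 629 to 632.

Shortest distances from 629:
629: 0
623: 3  (via 629)
626: 8  (via 629)
630: 14  (via 629)
607: 16  (via 630)
646: 17  (via 626)
632: 21  (via 607)
Shortest route: 629–630–607–632 = 21 m.

21 m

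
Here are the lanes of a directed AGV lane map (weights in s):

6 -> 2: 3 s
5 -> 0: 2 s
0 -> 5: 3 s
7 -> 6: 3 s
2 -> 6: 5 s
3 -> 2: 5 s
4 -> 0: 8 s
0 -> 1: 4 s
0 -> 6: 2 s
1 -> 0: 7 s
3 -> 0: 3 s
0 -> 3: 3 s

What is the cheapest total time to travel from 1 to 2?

Settle nodes by increasing distance from 1:
1: 0
0: 7  (via 1)
6: 9  (via 0)
3: 10  (via 0)
5: 10  (via 0)
2: 12  (via 6)
Shortest route: 1–0–6–2 = 12 s.

12 s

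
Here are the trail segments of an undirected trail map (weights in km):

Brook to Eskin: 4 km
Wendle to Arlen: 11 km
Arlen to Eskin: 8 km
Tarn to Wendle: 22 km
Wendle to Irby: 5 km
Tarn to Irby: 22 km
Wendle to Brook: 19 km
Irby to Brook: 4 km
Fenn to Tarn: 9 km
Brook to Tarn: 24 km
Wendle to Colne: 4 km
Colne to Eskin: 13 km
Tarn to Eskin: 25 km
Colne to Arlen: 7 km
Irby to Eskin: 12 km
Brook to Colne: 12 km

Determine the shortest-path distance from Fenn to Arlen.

Compare a few routes:
Fenn - Tarn - Brook - Eskin - Arlen: 9+24+4+8 = 45
Fenn - Tarn - Wendle - Arlen: 9+22+11 = 42
The minimum is 42 km via Fenn - Tarn - Wendle - Arlen.

42 km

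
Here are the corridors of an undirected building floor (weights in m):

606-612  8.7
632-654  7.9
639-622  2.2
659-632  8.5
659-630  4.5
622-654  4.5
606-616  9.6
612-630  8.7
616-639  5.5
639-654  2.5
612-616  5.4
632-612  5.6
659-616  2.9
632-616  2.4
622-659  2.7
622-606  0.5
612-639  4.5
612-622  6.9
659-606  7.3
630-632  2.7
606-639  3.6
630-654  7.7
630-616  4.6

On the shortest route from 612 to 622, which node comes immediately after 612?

Candidate routes:
612 → 639 → 606 → 622: 4.5+3.6+0.5 = 8.6
612 → 622: 6.9 = 6.9
612 → 606 → 622: 8.7+0.5 = 9.2
612 → 639 → 622: 4.5+2.2 = 6.7
The minimum is 6.7 m via 612 → 639 → 622.
So from 612 the first move is to 639.

639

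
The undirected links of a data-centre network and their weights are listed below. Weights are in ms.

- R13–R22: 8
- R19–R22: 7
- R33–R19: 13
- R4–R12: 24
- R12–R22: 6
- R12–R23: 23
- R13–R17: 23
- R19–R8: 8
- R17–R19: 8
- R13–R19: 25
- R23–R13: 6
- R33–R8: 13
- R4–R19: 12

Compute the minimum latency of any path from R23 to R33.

Shortest distances from R23:
R23: 0
R13: 6  (via R23)
R22: 14  (via R13)
R12: 20  (via R22)
R19: 21  (via R22)
R8: 29  (via R19)
R17: 29  (via R13)
R4: 33  (via R19)
R33: 34  (via R19)
Shortest route: R23–R13–R22–R19–R33 = 34 ms.

34 ms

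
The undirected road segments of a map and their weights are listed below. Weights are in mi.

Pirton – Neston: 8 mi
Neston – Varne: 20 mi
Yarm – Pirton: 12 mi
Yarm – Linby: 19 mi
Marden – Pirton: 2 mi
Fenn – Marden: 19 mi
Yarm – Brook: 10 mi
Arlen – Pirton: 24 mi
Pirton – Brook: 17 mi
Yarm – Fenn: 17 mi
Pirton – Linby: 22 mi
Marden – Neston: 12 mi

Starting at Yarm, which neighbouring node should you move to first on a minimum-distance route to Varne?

Enumerating some paths:
Yarm–Pirton–Neston–Varne: 12+8+20 = 40
Yarm–Brook–Pirton–Neston–Varne: 10+17+8+20 = 55
Yarm–Pirton–Marden–Neston–Varne: 12+2+12+20 = 46
Yarm–Brook–Pirton–Marden–Neston–Varne: 10+17+2+12+20 = 61
Cheapest is Yarm–Pirton–Neston–Varne at 40 mi.
So from Yarm the first move is to Pirton.

Pirton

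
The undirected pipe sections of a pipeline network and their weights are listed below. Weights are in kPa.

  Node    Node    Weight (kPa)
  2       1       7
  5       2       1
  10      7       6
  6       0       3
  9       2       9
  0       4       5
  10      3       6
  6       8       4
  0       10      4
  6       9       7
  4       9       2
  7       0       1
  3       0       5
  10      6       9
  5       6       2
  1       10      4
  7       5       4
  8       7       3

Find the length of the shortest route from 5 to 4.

10 kPa

Candidate routes:
5–6–0–4: 2+3+5 = 10
5–6–8–7–0–4: 2+4+3+1+5 = 15
5–2–9–4: 1+9+2 = 12
5–6–9–4: 2+7+2 = 11
The minimum is 10 kPa via 5–6–0–4.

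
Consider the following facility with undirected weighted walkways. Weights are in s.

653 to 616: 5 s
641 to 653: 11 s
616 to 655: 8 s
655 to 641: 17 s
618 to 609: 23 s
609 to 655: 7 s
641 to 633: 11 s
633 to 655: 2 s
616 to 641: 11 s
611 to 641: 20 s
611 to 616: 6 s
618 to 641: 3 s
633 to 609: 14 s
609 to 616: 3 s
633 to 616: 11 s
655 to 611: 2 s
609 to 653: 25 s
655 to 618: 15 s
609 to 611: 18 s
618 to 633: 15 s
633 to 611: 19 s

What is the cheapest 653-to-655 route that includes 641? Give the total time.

Best 653 to 641: 653–641 costing 11
Shortest 641→655: 641–633–655 = 13
Total via 641: 11 + 13 = 24 s.

24 s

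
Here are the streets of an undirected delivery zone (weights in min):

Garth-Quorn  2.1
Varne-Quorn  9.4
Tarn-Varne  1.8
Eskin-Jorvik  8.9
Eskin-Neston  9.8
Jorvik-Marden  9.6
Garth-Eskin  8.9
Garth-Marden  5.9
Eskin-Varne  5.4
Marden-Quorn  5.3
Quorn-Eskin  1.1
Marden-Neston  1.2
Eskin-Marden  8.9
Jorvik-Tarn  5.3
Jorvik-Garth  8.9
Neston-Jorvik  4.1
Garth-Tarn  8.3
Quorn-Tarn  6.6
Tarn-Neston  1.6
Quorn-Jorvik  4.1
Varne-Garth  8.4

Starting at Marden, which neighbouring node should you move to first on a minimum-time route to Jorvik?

Neston

Candidate routes:
Marden → Neston → Jorvik: 1.2+4.1 = 5.3
Marden → Neston → Tarn → Jorvik: 1.2+1.6+5.3 = 8.1
The minimum is 5.3 min via Marden → Neston → Jorvik.
So from Marden the first move is to Neston.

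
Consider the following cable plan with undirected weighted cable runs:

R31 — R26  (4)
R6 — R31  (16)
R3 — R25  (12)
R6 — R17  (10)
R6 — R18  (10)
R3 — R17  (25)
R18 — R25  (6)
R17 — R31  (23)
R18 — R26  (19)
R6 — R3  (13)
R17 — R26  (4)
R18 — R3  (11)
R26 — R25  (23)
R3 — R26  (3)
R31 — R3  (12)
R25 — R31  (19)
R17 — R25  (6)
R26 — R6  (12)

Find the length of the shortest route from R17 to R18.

Shortest distances from R17:
R17: 0
R26: 4  (via R17)
R25: 6  (via R17)
R3: 7  (via R26)
R31: 8  (via R26)
R6: 10  (via R17)
R18: 12  (via R25)
Shortest route: R17–R25–R18 = 12.

12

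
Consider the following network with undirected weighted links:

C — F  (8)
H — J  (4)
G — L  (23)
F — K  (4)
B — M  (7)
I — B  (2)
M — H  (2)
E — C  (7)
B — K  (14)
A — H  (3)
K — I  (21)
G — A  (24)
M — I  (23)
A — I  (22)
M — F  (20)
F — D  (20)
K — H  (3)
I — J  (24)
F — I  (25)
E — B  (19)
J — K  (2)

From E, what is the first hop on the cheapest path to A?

Enumerating some paths:
E–B–K–H–A: 19+14+3+3 = 39
E–C–F–K–H–A: 7+8+4+3+3 = 25
E–B–M–H–A: 19+7+2+3 = 31
E–C–F–K–J–H–A: 7+8+4+2+4+3 = 28
The minimum is 25 via E–C–F–K–H–A.
So from E the first move is to C.

C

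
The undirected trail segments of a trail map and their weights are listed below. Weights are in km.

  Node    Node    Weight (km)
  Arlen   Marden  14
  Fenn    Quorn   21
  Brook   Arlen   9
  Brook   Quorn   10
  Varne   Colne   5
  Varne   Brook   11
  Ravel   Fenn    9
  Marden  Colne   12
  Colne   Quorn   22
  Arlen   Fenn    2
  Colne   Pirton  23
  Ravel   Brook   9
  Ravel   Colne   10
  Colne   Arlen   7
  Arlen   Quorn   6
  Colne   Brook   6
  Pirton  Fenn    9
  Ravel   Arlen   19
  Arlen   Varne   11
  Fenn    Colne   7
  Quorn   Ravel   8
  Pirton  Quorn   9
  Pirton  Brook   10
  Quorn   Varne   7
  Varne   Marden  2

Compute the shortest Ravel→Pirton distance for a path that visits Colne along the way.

26 km

Shortest Ravel→Colne: Ravel → Colne = 10
Shortest Colne→Pirton: Colne → Brook → Pirton = 16
Total via Colne: 10 + 16 = 26 km.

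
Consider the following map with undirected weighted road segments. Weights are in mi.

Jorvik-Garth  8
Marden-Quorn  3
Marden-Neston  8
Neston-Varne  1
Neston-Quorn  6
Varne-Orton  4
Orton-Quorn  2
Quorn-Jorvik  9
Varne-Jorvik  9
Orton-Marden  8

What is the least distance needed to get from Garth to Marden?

20 mi

Settle nodes by increasing distance from Garth:
Garth: 0
Jorvik: 8  (via Garth)
Varne: 17  (via Jorvik)
Quorn: 17  (via Jorvik)
Neston: 18  (via Varne)
Orton: 19  (via Quorn)
Marden: 20  (via Quorn)
Shortest route: Garth → Jorvik → Quorn → Marden = 20 mi.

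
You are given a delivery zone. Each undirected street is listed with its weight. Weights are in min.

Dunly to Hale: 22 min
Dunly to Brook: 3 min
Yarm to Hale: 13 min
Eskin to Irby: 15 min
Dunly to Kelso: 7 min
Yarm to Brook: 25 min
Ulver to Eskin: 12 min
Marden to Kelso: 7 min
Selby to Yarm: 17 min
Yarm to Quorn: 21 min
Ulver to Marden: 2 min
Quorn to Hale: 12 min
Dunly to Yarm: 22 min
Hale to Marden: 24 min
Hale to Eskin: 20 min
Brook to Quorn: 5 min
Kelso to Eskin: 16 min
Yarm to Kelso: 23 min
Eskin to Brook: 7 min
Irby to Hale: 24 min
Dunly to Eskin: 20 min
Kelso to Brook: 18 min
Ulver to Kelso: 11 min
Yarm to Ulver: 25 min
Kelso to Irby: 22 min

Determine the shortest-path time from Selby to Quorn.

38 min

Compare a few routes:
Selby → Yarm → Hale → Quorn: 17+13+12 = 42
Selby → Yarm → Quorn: 17+21 = 38
The minimum is 38 min via Selby → Yarm → Quorn.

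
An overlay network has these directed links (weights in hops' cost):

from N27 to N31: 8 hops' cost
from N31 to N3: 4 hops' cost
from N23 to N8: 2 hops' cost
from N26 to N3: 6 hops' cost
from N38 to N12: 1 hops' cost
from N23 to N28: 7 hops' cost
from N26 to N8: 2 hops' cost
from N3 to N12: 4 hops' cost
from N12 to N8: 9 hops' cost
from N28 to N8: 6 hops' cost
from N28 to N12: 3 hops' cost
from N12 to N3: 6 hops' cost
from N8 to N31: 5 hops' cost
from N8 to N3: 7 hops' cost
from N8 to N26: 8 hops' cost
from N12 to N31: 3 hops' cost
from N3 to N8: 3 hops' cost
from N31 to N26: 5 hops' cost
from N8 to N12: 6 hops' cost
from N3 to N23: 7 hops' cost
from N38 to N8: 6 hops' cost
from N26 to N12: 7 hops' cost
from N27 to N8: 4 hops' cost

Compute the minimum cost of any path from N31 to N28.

Candidate routes:
N31 - N26 - N3 - N23 - N28: 5+6+7+7 = 25
N31 - N3 - N23 - N28: 4+7+7 = 18
The minimum is 18 hops' cost via N31 - N3 - N23 - N28.

18 hops' cost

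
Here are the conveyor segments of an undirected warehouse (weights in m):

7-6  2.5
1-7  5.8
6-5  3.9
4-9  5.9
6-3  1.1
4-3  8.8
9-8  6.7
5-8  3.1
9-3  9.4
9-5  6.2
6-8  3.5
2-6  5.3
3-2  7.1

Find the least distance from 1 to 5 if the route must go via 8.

14.9 m

Best 1 to 8: 1 → 7 → 6 → 8 costing 11.8
Best 8 to 5: 8 → 5 costing 3.1
Total via 8: 11.8 + 3.1 = 14.9 m.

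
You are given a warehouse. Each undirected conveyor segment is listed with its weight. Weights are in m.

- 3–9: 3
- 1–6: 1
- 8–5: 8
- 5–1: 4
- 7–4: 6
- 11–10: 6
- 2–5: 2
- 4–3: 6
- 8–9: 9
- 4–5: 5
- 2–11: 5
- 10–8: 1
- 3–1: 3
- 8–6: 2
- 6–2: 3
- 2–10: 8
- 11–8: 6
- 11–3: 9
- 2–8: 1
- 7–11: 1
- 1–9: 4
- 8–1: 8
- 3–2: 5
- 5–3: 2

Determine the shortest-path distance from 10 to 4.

9 m

Compare a few routes:
10 - 8 - 2 - 5 - 3 - 4: 1+1+2+2+6 = 12
10 - 8 - 2 - 5 - 4: 1+1+2+5 = 9
Cheapest is 10 - 8 - 2 - 5 - 4 at 9 m.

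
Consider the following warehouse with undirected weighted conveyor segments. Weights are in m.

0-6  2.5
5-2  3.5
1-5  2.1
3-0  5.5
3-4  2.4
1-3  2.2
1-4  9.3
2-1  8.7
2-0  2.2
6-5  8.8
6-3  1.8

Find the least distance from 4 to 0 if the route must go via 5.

12.4 m

Shortest 4→5: 4 → 3 → 1 → 5 = 6.7
Best 5 to 0: 5 → 2 → 0 costing 5.7
Total via 5: 6.7 + 5.7 = 12.4 m.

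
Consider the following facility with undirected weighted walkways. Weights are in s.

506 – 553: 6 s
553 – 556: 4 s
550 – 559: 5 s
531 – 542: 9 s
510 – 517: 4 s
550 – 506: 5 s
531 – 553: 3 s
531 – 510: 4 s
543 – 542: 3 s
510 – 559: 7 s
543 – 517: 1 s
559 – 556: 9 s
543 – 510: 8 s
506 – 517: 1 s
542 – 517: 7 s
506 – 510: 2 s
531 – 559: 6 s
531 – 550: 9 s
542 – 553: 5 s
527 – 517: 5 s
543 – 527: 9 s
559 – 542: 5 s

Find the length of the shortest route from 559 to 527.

14 s

Candidate routes:
559 → 542 → 543 → 517 → 527: 5+3+1+5 = 14
559 → 550 → 506 → 517 → 527: 5+5+1+5 = 16
559 → 510 → 517 → 527: 7+4+5 = 16
559 → 510 → 506 → 517 → 527: 7+2+1+5 = 15
The minimum is 14 s via 559 → 542 → 543 → 517 → 527.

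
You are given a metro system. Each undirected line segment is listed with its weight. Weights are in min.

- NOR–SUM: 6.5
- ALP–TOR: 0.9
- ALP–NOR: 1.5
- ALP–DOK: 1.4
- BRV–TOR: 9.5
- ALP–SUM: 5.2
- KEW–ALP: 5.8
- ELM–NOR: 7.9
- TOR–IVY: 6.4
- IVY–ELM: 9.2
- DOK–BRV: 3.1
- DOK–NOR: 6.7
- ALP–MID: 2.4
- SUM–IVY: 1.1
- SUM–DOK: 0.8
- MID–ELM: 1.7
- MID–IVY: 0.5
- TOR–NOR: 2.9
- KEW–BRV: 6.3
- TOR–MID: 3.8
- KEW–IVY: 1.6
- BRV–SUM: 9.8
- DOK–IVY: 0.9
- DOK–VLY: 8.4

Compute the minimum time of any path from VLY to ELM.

Shortest distances from VLY:
VLY: 0
DOK: 8.4  (via VLY)
SUM: 9.2  (via DOK)
IVY: 9.3  (via DOK)
MID: 9.8  (via IVY)
ALP: 9.8  (via DOK)
TOR: 10.7  (via ALP)
KEW: 10.9  (via IVY)
NOR: 11.3  (via ALP)
ELM: 11.5  (via MID)
Shortest route: VLY → DOK → IVY → MID → ELM = 11.5 min.

11.5 min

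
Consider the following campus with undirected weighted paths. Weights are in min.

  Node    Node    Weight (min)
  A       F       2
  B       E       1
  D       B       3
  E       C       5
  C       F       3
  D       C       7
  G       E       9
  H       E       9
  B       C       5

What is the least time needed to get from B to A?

Compare a few routes:
B–E–C–F–A: 1+5+3+2 = 11
B–C–F–A: 5+3+2 = 10
The minimum is 10 min via B–C–F–A.

10 min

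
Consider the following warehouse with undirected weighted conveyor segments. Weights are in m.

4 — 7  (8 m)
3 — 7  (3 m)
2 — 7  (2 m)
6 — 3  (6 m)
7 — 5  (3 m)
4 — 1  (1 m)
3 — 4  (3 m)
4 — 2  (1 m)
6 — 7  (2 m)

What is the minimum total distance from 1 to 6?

Enumerating some paths:
1 → 4 → 3 → 7 → 6: 1+3+3+2 = 9
1 → 4 → 3 → 6: 1+3+6 = 10
1 → 4 → 7 → 6: 1+8+2 = 11
1 → 4 → 2 → 7 → 6: 1+1+2+2 = 6
Cheapest is 1 → 4 → 2 → 7 → 6 at 6 m.

6 m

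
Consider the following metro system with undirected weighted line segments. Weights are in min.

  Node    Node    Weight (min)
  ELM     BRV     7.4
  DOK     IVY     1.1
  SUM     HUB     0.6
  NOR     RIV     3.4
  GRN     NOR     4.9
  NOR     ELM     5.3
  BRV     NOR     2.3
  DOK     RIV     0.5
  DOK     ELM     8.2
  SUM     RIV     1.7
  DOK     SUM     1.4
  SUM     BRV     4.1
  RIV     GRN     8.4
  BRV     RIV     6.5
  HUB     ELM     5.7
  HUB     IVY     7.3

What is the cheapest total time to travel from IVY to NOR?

Shortest distances from IVY:
IVY: 0
DOK: 1.1  (via IVY)
RIV: 1.6  (via DOK)
SUM: 2.5  (via DOK)
HUB: 3.1  (via SUM)
NOR: 5  (via RIV)
Shortest route: IVY → DOK → RIV → NOR = 5 min.

5 min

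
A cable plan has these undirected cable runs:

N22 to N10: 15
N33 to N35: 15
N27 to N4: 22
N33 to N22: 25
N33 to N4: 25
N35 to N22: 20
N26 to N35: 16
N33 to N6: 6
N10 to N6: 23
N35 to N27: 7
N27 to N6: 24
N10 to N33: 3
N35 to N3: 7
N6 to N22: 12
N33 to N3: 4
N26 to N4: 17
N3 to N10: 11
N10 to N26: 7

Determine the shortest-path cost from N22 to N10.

Candidate routes:
N22 - N33 - N10: 25+3 = 28
N22 - N10: 15 = 15
N22 - N6 - N33 - N10: 12+6+3 = 21
Cheapest is N22 - N10 at 15.

15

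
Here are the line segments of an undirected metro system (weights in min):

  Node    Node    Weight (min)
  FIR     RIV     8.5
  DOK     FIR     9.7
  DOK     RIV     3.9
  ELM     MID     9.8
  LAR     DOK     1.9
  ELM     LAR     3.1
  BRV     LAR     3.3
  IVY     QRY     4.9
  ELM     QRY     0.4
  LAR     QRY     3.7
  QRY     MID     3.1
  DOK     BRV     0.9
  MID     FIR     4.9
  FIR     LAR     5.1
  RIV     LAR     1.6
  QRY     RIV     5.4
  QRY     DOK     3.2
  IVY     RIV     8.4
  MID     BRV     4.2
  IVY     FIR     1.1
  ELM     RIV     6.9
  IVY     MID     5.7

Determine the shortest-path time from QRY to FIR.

6 min

Settle nodes by increasing distance from QRY:
QRY: 0
ELM: 0.4  (via QRY)
MID: 3.1  (via QRY)
DOK: 3.2  (via QRY)
LAR: 3.5  (via ELM)
BRV: 4.1  (via DOK)
IVY: 4.9  (via QRY)
RIV: 5.1  (via LAR)
FIR: 6  (via IVY)
Shortest route: QRY → IVY → FIR = 6 min.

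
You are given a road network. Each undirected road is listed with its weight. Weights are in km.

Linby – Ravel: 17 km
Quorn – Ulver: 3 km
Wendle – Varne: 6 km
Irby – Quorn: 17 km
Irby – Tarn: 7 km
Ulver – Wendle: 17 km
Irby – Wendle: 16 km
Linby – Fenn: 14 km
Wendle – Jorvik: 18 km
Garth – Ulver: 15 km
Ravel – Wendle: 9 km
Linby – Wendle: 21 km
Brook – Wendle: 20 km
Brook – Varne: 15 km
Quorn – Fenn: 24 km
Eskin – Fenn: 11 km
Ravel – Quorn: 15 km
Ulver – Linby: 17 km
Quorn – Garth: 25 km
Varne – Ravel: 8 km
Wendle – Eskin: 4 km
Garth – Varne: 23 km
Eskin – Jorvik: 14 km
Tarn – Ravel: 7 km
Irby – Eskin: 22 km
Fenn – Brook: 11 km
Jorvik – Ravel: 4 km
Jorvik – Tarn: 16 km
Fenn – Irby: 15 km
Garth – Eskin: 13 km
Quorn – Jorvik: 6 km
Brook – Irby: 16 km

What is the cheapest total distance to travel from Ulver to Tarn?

20 km

Compare a few routes:
Ulver → Quorn → Ravel → Tarn: 3+15+7 = 25
Ulver → Quorn → Jorvik → Tarn: 3+6+16 = 25
Ulver → Quorn → Jorvik → Ravel → Tarn: 3+6+4+7 = 20
The minimum is 20 km via Ulver → Quorn → Jorvik → Ravel → Tarn.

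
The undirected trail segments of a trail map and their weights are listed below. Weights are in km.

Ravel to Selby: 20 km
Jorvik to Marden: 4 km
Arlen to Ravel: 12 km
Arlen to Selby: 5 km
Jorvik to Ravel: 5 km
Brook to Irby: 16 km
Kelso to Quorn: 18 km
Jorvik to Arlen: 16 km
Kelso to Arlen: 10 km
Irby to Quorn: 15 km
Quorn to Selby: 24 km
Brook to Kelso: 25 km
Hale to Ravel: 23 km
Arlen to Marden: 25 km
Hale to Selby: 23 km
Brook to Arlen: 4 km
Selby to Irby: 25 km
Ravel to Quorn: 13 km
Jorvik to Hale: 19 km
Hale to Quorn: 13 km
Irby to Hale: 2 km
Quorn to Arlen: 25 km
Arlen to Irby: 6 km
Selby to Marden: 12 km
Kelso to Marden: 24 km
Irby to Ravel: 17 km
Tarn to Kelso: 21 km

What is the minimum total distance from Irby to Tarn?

37 km

Running Dijkstra from Irby:
Irby: 0
Hale: 2  (via Irby)
Arlen: 6  (via Irby)
Brook: 10  (via Arlen)
Selby: 11  (via Arlen)
Quorn: 15  (via Irby)
Kelso: 16  (via Arlen)
Ravel: 17  (via Irby)
Jorvik: 21  (via Hale)
Marden: 23  (via Selby)
Tarn: 37  (via Kelso)
Shortest route: Irby–Arlen–Kelso–Tarn = 37 km.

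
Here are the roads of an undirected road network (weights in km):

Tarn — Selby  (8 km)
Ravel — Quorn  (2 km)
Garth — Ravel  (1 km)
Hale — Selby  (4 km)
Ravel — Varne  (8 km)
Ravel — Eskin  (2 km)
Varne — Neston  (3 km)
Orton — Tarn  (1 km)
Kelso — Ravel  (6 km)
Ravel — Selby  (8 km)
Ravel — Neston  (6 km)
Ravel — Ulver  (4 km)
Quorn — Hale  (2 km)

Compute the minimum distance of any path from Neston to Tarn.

22 km

Enumerating some paths:
Neston–Varne–Ravel–Selby–Tarn: 3+8+8+8 = 27
Neston–Ravel–Selby–Tarn: 6+8+8 = 22
Neston–Varne–Ravel–Quorn–Hale–Selby–Tarn: 3+8+2+2+4+8 = 27
Cheapest is Neston–Ravel–Selby–Tarn at 22 km.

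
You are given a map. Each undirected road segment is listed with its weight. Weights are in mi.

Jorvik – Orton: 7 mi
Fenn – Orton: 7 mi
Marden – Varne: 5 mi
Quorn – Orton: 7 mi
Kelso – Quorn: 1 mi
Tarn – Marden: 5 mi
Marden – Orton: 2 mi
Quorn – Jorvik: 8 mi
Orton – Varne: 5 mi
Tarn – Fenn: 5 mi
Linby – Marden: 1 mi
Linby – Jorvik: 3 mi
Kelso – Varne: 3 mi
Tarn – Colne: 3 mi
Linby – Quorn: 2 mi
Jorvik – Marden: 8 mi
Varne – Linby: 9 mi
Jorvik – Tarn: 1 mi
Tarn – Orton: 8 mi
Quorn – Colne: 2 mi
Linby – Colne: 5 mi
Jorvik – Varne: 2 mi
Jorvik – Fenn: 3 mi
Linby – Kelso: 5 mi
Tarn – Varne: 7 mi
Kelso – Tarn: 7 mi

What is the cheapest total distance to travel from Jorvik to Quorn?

5 mi

Running Dijkstra from Jorvik:
Jorvik: 0
Tarn: 1  (via Jorvik)
Varne: 2  (via Jorvik)
Linby: 3  (via Jorvik)
Fenn: 3  (via Jorvik)
Colne: 4  (via Tarn)
Marden: 4  (via Linby)
Quorn: 5  (via Linby)
Shortest route: Jorvik–Linby–Quorn = 5 mi.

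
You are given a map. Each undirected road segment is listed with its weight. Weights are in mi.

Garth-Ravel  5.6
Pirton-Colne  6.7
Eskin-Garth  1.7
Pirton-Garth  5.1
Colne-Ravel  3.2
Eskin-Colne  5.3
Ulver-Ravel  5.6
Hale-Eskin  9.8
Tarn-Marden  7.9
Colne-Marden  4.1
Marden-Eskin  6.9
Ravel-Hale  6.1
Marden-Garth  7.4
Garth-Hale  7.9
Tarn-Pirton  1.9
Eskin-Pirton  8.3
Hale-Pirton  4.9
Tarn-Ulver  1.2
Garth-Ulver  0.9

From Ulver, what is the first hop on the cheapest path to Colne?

Candidate routes:
Ulver - Garth - Ravel - Colne: 0.9+5.6+3.2 = 9.7
Ulver - Garth - Eskin - Colne: 0.9+1.7+5.3 = 7.9
Ulver - Ravel - Colne: 5.6+3.2 = 8.8
The minimum is 7.9 mi via Ulver - Garth - Eskin - Colne.
So from Ulver the first move is to Garth.

Garth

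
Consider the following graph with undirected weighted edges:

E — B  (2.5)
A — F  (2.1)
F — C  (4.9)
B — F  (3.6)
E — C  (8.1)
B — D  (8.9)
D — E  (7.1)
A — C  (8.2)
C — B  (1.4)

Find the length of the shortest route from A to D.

Running Dijkstra from A:
A: 0
F: 2.1  (via A)
B: 5.7  (via F)
C: 7  (via F)
E: 8.2  (via B)
D: 14.6  (via B)
Shortest route: A–F–B–D = 14.6.

14.6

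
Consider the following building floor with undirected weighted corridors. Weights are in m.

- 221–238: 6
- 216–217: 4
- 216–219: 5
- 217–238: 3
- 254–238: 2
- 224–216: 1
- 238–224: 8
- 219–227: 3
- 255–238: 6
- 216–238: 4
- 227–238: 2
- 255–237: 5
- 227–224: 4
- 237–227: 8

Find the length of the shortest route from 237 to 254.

Candidate routes:
237 - 227 - 224 - 216 - 238 - 254: 8+4+1+4+2 = 19
237 - 255 - 238 - 254: 5+6+2 = 13
237 - 227 - 219 - 216 - 238 - 254: 8+3+5+4+2 = 22
237 - 227 - 238 - 254: 8+2+2 = 12
The minimum is 12 m via 237 - 227 - 238 - 254.

12 m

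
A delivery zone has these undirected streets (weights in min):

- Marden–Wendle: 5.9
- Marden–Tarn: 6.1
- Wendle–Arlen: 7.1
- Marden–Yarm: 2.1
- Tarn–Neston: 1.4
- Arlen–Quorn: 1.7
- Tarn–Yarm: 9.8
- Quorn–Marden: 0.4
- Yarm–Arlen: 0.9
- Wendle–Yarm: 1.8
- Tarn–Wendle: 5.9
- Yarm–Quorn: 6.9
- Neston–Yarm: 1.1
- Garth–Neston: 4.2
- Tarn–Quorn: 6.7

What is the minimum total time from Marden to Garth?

Candidate routes:
Marden → Quorn → Arlen → Yarm → Neston → Garth: 0.4+1.7+0.9+1.1+4.2 = 8.3
Marden → Yarm → Neston → Garth: 2.1+1.1+4.2 = 7.4
Cheapest is Marden → Yarm → Neston → Garth at 7.4 min.

7.4 min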